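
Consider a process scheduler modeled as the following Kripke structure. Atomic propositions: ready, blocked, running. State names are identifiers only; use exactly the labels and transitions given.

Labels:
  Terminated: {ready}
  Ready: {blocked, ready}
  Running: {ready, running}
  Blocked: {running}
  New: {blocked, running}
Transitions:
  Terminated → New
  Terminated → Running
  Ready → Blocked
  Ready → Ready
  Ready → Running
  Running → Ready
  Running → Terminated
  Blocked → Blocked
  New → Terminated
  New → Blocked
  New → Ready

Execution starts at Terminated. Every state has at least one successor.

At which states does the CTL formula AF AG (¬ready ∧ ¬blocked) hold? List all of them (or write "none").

{Blocked}

States satisfying AG (¬ready ∧ ¬blocked): {Blocked}.
States satisfying AF AG (¬ready ∧ ¬blocked): {Blocked}.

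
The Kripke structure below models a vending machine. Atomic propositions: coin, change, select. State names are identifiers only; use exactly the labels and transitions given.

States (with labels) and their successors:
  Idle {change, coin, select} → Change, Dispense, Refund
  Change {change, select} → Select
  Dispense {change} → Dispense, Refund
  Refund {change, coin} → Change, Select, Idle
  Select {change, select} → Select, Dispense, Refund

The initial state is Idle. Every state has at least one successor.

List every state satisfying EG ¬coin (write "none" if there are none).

States satisfying ¬coin: {Change, Dispense, Select}.
States satisfying EG ¬coin: {Change, Dispense, Select}.

{Change, Dispense, Select}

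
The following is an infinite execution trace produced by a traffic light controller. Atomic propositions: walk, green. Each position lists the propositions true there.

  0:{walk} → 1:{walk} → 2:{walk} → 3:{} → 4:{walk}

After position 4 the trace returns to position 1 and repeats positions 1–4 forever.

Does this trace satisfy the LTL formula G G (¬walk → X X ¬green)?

Yes

G (¬walk → X X ¬green) holds at every position 0..4, and those are all positions ever visited, so G G (¬walk → X X ¬green) holds.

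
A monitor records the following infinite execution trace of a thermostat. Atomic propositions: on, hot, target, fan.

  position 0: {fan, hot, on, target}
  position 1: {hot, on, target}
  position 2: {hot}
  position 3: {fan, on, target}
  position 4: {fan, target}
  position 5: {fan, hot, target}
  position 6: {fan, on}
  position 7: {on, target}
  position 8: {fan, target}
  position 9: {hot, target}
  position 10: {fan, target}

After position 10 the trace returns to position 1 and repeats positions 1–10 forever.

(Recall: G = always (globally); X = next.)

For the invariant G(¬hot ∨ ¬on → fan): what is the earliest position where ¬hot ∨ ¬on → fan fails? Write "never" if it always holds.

2

Check ¬hot ∨ ¬on → fan at each position in order: 0 ✓, 1 ✓.
At position 2 the labels are {hot}, so ¬hot ∨ ¬on → fan is false there. This is the first violation.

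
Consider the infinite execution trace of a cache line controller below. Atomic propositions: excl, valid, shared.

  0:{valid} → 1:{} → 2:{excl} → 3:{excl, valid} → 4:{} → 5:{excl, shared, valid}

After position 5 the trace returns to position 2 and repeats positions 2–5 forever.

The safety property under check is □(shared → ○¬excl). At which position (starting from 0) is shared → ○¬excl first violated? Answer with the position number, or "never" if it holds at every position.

5

Check shared → ○¬excl at each position in order: 0 ✓, 1 ✓, 2 ✓, 3 ✓, 4 ✓.
At position 5 the labels are {excl, shared, valid} and the next position 2 has {excl}, so shared → ○¬excl is false there. This is the first violation.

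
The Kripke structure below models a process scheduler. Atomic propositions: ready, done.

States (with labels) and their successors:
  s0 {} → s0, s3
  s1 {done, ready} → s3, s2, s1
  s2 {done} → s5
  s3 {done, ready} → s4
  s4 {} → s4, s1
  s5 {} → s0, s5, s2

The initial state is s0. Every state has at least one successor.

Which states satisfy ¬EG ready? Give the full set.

{s0, s2, s3, s4, s5}

States satisfying ready: {s1, s3}.
States satisfying EG ready: {s1}.
States satisfying ¬EG ready: {s0, s2, s3, s4, s5}.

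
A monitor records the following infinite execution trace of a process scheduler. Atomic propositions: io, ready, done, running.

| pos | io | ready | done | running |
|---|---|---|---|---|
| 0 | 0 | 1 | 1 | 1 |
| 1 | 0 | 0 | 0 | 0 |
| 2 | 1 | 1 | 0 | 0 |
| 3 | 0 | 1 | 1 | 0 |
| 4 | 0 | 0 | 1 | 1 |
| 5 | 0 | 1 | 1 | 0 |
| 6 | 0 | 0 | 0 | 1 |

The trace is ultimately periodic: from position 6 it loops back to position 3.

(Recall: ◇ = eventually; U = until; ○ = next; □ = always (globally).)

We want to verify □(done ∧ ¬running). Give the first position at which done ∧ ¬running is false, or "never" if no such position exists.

At position 0 the labels are {done, ready, running}, so done ∧ ¬running is false there. This is the first violation.

0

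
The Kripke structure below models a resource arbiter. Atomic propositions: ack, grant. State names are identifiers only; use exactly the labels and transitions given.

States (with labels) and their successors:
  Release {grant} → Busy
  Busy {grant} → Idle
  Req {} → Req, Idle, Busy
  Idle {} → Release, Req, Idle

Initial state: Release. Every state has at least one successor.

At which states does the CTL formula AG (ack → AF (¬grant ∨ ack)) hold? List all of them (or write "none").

{Release, Busy, Req, Idle}

States satisfying ack → AF (¬grant ∨ ack): {Release, Busy, Req, Idle}.
States satisfying AG (ack → AF (¬grant ∨ ack)): {Release, Busy, Req, Idle}.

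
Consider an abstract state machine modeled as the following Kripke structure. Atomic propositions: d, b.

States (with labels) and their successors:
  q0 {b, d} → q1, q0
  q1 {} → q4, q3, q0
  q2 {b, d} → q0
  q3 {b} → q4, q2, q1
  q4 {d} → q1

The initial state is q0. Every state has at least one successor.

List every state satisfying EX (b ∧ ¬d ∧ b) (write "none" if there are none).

States satisfying b ∧ ¬d ∧ b: {q3}.
States satisfying EX (b ∧ ¬d ∧ b): {q1}.

{q1}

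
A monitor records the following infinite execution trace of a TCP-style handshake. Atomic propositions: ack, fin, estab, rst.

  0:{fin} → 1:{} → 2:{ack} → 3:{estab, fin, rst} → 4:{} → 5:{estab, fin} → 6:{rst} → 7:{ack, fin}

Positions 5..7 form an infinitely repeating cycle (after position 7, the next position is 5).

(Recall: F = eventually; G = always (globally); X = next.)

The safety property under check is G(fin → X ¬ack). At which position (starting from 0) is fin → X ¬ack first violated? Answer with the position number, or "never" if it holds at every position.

never

fin → X ¬ack holds at every position 0..7, and those are all the positions the trace ever visits, so the invariant G(fin → X ¬ack) is never violated.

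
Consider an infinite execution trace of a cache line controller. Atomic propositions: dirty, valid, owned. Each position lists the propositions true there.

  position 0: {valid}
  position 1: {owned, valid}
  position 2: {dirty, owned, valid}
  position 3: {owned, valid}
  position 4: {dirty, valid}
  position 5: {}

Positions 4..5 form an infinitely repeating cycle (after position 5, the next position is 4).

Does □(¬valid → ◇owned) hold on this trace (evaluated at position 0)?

Does not hold

¬valid → ◇owned must hold at every position from 0 onward. It fails at position 5, so □(¬valid → ◇owned) is false.
Positions where ¬valid holds: 5.
Check ◇owned at each: 5→fails.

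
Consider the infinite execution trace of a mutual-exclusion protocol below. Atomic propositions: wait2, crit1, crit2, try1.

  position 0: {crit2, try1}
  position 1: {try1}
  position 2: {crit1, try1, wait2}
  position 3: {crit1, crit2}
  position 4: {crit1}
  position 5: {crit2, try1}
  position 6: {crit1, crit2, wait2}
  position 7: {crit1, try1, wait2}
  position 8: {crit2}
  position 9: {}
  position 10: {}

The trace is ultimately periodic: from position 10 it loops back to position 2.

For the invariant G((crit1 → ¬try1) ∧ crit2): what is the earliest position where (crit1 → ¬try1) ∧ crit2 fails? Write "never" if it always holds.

Check (crit1 → ¬try1) ∧ crit2 at each position in order: 0 ✓.
At position 1 the labels are {try1}, so (crit1 → ¬try1) ∧ crit2 is false there. This is the first violation.

1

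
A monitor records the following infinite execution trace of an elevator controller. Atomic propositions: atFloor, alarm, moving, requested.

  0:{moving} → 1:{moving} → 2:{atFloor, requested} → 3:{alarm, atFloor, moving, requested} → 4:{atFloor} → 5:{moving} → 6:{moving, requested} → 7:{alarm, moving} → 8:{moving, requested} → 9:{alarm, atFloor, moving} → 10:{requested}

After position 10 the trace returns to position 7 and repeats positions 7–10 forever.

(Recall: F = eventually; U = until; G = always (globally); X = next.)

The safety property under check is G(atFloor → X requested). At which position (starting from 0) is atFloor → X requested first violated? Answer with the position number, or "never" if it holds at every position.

Check atFloor → X requested at each position in order: 0 ✓, 1 ✓, 2 ✓.
At position 3 the labels are {alarm, atFloor, moving, requested} and the next position 4 has {atFloor}, so atFloor → X requested is false there. This is the first violation.

3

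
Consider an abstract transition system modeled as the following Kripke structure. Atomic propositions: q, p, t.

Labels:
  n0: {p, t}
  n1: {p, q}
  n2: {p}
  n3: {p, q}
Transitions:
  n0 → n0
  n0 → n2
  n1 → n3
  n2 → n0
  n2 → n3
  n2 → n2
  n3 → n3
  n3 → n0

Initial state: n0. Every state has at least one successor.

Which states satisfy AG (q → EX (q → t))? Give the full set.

{n0, n2, n3}

States satisfying q → EX (q → t): {n0, n2, n3}.
States satisfying AG (q → EX (q → t)): {n0, n2, n3}.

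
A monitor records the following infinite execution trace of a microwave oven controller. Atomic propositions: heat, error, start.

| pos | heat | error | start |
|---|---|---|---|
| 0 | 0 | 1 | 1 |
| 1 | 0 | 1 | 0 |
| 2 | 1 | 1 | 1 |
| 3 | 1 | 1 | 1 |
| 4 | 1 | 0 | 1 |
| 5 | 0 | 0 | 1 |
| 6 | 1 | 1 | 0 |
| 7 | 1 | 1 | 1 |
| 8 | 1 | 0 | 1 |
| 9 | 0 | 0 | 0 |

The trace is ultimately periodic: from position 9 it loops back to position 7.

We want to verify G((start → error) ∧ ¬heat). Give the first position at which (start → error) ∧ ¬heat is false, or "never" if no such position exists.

Check (start → error) ∧ ¬heat at each position in order: 0 ✓, 1 ✓.
At position 2 the labels are {error, heat, start}, so (start → error) ∧ ¬heat is false there. This is the first violation.

2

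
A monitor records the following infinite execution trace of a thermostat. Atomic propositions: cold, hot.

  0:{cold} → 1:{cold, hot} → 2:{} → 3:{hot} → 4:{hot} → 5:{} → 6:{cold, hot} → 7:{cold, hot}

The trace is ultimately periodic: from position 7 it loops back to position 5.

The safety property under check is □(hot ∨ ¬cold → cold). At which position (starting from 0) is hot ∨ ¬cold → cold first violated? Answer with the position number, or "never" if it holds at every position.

2

Check hot ∨ ¬cold → cold at each position in order: 0 ✓, 1 ✓.
At position 2 the labels are {}, so hot ∨ ¬cold → cold is false there. This is the first violation.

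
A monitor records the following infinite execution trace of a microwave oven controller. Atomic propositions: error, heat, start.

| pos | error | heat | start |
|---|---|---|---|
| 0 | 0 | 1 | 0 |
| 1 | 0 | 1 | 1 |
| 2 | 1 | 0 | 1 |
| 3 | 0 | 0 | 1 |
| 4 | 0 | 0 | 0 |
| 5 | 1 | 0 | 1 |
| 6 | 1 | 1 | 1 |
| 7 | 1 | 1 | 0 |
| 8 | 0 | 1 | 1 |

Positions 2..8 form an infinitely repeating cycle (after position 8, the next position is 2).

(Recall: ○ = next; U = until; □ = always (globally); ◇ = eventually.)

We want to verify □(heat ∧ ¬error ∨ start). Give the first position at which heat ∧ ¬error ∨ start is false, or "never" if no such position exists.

4

Check heat ∧ ¬error ∨ start at each position in order: 0 ✓, 1 ✓, 2 ✓, 3 ✓.
At position 4 the labels are {}, so heat ∧ ¬error ∨ start is false there. This is the first violation.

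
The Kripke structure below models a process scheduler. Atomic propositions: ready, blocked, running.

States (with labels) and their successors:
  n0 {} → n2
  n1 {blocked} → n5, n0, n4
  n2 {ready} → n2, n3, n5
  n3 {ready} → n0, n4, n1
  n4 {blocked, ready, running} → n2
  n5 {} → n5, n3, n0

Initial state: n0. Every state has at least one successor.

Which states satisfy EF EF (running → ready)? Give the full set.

States satisfying EF (running → ready): {n0, n1, n2, n3, n4, n5}.
States satisfying EF EF (running → ready): {n0, n1, n2, n3, n4, n5}.

{n0, n1, n2, n3, n4, n5}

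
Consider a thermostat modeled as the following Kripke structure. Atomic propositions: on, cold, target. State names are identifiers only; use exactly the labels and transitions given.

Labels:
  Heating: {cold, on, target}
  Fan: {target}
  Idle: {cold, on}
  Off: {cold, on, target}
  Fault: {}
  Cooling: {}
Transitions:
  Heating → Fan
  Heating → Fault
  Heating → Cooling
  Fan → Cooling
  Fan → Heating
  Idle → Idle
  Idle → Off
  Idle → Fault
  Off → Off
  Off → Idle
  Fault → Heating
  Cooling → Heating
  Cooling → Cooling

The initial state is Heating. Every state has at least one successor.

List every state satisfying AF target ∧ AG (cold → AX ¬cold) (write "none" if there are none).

States satisfying target: {Heating, Fan, Off}.
States satisfying AF target: {Heating, Fan, Off, Fault}.
States satisfying cold → AX ¬cold: {Heating, Fan, Fault, Cooling}.
States satisfying AG (cold → AX ¬cold): {Heating, Fan, Fault, Cooling}.
States satisfying AF target ∧ AG (cold → AX ¬cold): {Heating, Fan, Fault}.

{Heating, Fan, Fault}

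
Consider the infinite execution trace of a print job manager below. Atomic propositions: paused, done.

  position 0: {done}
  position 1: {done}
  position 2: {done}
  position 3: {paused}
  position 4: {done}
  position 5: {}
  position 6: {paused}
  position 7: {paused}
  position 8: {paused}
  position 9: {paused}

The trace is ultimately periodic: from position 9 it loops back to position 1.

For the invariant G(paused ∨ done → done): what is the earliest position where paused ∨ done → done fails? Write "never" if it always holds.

Check paused ∨ done → done at each position in order: 0 ✓, 1 ✓, 2 ✓.
At position 3 the labels are {paused}, so paused ∨ done → done is false there. This is the first violation.

3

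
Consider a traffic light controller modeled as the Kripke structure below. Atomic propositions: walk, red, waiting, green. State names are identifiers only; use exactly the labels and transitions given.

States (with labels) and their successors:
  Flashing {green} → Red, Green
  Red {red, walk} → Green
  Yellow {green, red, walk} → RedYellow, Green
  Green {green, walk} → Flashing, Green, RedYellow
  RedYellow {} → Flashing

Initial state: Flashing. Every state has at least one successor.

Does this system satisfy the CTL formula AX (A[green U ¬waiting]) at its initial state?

Yes

States satisfying A[green U ¬waiting]: {Flashing, Red, Yellow, Green, RedYellow}.
States satisfying AX (A[green U ¬waiting]): {Flashing, Red, Yellow, Green, RedYellow}.
Flashing ∈ Sat(AX (A[green U ¬waiting])).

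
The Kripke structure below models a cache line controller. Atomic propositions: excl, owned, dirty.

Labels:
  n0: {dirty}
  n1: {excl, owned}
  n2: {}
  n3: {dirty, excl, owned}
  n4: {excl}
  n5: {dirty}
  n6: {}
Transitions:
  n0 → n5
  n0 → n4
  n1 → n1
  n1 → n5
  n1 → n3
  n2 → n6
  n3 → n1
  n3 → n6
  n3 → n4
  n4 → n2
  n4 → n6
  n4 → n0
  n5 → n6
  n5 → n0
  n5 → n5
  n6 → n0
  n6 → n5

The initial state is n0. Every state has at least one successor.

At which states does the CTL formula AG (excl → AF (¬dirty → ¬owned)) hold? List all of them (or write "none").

States satisfying excl → AF (¬dirty → ¬owned): {n0, n2, n3, n4, n5, n6}.
States satisfying AG (excl → AF (¬dirty → ¬owned)): {n0, n2, n4, n5, n6}.

{n0, n2, n4, n5, n6}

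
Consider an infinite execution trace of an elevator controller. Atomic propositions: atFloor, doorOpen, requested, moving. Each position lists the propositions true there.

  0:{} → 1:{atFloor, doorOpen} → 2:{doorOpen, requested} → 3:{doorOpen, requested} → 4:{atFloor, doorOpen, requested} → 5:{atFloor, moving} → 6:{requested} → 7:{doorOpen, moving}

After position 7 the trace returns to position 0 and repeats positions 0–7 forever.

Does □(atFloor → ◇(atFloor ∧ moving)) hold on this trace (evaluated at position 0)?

atFloor → ◇(atFloor ∧ moving) holds at every position 0..7, and those are all positions ever visited, so □(atFloor → ◇(atFloor ∧ moving)) holds.
Positions where atFloor holds: 1, 4, 5.
Check ◇(atFloor ∧ moving) at each: 1→ok, 4→ok, 5→ok.

Satisfied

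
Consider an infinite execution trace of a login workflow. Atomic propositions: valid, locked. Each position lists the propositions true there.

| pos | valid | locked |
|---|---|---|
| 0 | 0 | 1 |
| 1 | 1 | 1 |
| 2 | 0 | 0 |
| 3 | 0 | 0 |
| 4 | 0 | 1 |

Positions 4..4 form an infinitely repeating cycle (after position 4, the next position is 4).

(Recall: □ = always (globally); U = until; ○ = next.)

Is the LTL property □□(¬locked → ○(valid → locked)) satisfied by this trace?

Holds

□(¬locked → ○(valid → locked)) holds at every position 0..4, and those are all positions ever visited, so □□(¬locked → ○(valid → locked)) holds.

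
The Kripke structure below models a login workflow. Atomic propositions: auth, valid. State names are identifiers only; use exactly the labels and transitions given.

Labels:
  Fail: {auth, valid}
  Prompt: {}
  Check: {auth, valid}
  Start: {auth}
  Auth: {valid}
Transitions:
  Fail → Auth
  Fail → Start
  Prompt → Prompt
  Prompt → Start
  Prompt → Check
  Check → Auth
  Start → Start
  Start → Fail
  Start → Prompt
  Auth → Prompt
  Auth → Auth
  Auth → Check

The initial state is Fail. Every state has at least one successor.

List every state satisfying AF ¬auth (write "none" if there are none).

States satisfying ¬auth: {Prompt, Auth}.
States satisfying AF ¬auth: {Prompt, Check, Auth}.

{Prompt, Check, Auth}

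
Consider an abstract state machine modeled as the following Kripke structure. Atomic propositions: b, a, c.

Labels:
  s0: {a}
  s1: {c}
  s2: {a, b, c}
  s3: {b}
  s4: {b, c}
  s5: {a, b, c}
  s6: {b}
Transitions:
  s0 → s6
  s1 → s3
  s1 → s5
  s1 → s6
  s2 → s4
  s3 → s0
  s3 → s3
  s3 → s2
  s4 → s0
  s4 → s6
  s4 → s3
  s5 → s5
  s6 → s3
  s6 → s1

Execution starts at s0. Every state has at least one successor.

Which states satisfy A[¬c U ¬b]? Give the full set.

{s0, s1}

States satisfying ¬c: {s0, s3, s6}.
States satisfying ¬b: {s0, s1}.
States satisfying A[¬c U ¬b]: {s0, s1}.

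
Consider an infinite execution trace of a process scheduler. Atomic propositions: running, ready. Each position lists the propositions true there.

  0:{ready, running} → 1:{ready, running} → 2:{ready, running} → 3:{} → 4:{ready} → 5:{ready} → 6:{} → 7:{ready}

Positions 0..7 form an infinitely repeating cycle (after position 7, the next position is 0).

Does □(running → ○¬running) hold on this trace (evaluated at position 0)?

running → ○¬running must hold at every position from 0 onward. It fails at position 0, so □(running → ○¬running) is false.
Positions where running holds: 0, 1, 2.
Check ○¬running at each: 0→fails, 1→fails, 2→ok.

No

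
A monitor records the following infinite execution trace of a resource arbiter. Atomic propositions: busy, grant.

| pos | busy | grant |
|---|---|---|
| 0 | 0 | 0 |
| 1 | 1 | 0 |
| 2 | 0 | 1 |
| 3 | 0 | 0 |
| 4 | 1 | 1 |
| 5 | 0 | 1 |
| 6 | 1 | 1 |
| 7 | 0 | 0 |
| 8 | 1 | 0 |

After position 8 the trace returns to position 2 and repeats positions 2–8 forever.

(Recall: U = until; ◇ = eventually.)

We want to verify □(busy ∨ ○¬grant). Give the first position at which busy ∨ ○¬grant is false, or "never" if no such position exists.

3

Check busy ∨ ○¬grant at each position in order: 0 ✓, 1 ✓, 2 ✓.
At position 3 the labels are {} and the next position 4 has {busy, grant}, so busy ∨ ○¬grant is false there. This is the first violation.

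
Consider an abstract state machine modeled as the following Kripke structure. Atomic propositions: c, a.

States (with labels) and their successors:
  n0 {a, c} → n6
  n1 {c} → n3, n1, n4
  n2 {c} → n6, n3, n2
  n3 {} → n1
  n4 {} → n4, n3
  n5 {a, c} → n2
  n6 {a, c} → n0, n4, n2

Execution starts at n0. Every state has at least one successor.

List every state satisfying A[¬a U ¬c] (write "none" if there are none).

{n3, n4}

States satisfying ¬a: {n1, n2, n3, n4}.
States satisfying ¬c: {n3, n4}.
States satisfying A[¬a U ¬c]: {n3, n4}.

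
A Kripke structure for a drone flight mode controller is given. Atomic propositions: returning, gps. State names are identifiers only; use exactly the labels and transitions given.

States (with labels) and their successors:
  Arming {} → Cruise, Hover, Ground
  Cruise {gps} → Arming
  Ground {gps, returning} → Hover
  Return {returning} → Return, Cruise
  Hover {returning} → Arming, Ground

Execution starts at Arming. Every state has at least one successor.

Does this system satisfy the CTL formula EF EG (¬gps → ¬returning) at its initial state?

Holds

States satisfying EG (¬gps → ¬returning): {Arming, Cruise}.
States satisfying EF EG (¬gps → ¬returning): {Arming, Cruise, Ground, Return, Hover}.
Some path from Arming reaches a state where EG (¬gps → ¬returning) holds.
Arming ∈ Sat(EF EG (¬gps → ¬returning)).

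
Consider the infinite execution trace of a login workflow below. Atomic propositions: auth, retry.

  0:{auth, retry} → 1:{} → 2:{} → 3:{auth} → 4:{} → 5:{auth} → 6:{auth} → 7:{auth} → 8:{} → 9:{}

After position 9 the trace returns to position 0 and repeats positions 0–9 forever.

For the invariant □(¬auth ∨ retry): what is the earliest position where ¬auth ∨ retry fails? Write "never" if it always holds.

3

Check ¬auth ∨ retry at each position in order: 0 ✓, 1 ✓, 2 ✓.
At position 3 the labels are {auth}, so ¬auth ∨ retry is false there. This is the first violation.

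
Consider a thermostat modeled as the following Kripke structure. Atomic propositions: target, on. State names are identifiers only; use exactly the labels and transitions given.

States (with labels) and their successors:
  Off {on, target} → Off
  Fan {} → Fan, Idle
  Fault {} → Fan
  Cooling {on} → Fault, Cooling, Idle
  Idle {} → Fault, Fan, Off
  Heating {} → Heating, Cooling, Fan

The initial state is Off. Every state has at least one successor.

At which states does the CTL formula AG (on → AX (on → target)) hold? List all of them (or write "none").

{Off, Fan, Fault, Idle}

States satisfying on → AX (on → target): {Off, Fan, Fault, Idle, Heating}.
States satisfying AG (on → AX (on → target)): {Off, Fan, Fault, Idle}.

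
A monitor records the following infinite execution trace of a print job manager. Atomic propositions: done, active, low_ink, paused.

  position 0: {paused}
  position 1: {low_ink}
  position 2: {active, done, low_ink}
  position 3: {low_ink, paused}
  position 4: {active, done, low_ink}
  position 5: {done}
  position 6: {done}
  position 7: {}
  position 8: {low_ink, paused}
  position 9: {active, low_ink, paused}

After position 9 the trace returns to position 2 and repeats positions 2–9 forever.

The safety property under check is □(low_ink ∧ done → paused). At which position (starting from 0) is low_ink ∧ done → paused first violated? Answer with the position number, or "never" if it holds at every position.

2

Check low_ink ∧ done → paused at each position in order: 0 ✓, 1 ✓.
At position 2 the labels are {active, done, low_ink}, so low_ink ∧ done → paused is false there. This is the first violation.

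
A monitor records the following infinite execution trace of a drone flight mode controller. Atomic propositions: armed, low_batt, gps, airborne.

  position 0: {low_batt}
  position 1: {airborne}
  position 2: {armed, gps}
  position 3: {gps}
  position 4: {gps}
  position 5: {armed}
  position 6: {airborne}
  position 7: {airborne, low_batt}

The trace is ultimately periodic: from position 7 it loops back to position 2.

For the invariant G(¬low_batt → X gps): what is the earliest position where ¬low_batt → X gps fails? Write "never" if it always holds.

4

Check ¬low_batt → X gps at each position in order: 0 ✓, 1 ✓, 2 ✓, 3 ✓.
At position 4 the labels are {gps} and the next position 5 has {armed}, so ¬low_batt → X gps is false there. This is the first violation.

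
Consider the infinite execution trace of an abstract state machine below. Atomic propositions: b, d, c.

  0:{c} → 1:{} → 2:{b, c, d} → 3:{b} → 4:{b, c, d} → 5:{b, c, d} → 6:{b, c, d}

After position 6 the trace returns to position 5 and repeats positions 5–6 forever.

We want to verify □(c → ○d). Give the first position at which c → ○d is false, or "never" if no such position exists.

At position 0 the labels are {c} and the next position 1 has {}, so c → ○d is false there. This is the first violation.

0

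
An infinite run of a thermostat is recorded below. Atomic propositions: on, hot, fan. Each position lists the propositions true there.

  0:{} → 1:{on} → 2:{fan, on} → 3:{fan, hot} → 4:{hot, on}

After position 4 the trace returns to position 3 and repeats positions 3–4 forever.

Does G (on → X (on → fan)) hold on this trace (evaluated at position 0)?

Yes

on → X (on → fan) holds at every position 0..4, and those are all positions ever visited, so G (on → X (on → fan)) holds.
Positions where on holds: 1, 2, 4.
Check X (on → fan) at each: 1→ok, 2→ok, 4→ok.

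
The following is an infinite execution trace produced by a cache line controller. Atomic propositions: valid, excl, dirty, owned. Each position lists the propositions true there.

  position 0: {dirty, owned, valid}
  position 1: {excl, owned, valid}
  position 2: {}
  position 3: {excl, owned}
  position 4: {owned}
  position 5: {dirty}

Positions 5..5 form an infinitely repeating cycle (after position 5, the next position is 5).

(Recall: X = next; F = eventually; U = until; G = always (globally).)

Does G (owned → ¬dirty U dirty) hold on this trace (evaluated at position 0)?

Yes

owned → ¬dirty U dirty holds at every position 0..5, and those are all positions ever visited, so G (owned → ¬dirty U dirty) holds.
Positions where owned holds: 0, 1, 3, 4.
Check ¬dirty U dirty at each: 0→ok, 1→ok, 3→ok, 4→ok.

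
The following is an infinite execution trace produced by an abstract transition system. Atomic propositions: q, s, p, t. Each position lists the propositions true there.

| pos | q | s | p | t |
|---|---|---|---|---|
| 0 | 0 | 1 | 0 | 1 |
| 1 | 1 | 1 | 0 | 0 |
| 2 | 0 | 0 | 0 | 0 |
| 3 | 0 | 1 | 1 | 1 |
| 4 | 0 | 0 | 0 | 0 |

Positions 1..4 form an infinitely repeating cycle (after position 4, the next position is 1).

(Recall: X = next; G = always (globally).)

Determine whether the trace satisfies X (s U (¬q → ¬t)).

The position after 0 is 1; s U (¬q → ¬t) is true there.

Holds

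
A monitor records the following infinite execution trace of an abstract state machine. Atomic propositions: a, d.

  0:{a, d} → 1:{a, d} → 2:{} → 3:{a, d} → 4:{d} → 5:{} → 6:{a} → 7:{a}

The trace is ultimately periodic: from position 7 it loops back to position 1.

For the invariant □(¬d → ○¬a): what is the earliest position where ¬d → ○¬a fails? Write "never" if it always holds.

2

Check ¬d → ○¬a at each position in order: 0 ✓, 1 ✓.
At position 2 the labels are {} and the next position 3 has {a, d}, so ¬d → ○¬a is false there. This is the first violation.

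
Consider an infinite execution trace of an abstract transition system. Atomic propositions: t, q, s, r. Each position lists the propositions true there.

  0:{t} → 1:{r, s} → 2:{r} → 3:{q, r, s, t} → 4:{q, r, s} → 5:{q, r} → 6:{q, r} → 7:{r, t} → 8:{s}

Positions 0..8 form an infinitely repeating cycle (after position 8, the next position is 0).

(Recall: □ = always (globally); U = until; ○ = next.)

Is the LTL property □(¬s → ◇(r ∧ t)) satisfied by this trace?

¬s → ◇(r ∧ t) holds at every position 0..8, and those are all positions ever visited, so □(¬s → ◇(r ∧ t)) holds.
Positions where ¬s holds: 0, 2, 5, 6, 7.
Check ◇(r ∧ t) at each: 0→ok, 2→ok, 5→ok, 6→ok, 7→ok.

Yes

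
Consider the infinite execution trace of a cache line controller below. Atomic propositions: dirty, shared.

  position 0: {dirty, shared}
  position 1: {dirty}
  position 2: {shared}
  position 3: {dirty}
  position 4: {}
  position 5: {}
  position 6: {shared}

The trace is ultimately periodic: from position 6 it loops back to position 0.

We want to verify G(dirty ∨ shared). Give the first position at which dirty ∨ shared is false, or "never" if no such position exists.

4

Check dirty ∨ shared at each position in order: 0 ✓, 1 ✓, 2 ✓, 3 ✓.
At position 4 the labels are {}, so dirty ∨ shared is false there. This is the first violation.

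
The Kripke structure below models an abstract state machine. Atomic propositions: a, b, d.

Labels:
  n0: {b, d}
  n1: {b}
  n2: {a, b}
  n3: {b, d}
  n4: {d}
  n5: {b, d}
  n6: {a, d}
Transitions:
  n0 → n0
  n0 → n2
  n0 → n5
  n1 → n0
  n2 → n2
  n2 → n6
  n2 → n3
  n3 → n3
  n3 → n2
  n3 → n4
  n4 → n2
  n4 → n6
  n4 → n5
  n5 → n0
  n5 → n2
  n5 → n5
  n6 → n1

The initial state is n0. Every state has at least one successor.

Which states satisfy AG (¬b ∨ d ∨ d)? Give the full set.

States satisfying ¬b ∨ d ∨ d: {n0, n3, n4, n5, n6}.
States satisfying AG (¬b ∨ d ∨ d): ∅.

none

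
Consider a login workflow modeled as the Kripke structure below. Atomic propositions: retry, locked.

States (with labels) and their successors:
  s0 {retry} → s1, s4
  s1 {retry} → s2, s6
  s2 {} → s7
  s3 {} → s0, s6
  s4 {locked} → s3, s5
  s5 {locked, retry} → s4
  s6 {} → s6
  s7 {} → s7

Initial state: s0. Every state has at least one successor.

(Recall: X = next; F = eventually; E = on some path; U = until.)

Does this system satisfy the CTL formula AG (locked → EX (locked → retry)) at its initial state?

Violated

States satisfying locked → EX (locked → retry): {s0, s1, s2, s3, s4, s6, s7}.
States satisfying AG (locked → EX (locked → retry)): {s1, s2, s6, s7}.
s5 is reachable from s0 and violates locked → EX (locked → retry), so AG fails at s0.
s0 ∉ Sat(AG (locked → EX (locked → retry))).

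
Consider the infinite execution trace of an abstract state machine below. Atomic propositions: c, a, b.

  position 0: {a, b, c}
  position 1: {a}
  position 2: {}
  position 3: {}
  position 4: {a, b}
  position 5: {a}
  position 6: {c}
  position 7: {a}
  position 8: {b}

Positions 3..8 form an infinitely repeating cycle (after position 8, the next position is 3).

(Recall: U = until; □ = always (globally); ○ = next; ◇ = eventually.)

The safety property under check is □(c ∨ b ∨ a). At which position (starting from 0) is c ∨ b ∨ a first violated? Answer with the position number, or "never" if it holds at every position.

Check c ∨ b ∨ a at each position in order: 0 ✓, 1 ✓.
At position 2 the labels are {}, so c ∨ b ∨ a is false there. This is the first violation.

2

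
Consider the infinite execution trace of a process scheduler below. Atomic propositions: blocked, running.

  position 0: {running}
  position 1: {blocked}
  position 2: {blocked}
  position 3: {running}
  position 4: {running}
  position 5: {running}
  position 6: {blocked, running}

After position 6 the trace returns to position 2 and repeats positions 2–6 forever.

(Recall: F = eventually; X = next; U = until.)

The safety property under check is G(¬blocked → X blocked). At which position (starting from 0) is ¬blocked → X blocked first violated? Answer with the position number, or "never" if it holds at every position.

3

Check ¬blocked → X blocked at each position in order: 0 ✓, 1 ✓, 2 ✓.
At position 3 the labels are {running} and the next position 4 has {running}, so ¬blocked → X blocked is false there. This is the first violation.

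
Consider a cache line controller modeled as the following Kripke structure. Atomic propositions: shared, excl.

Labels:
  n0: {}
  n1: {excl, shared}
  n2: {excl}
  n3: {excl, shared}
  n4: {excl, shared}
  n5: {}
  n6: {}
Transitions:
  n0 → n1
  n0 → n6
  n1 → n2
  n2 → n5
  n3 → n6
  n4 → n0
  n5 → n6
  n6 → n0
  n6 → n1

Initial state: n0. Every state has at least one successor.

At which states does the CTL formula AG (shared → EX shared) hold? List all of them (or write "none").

none

States satisfying shared → EX shared: {n0, n2, n5, n6}.
States satisfying AG (shared → EX shared): ∅.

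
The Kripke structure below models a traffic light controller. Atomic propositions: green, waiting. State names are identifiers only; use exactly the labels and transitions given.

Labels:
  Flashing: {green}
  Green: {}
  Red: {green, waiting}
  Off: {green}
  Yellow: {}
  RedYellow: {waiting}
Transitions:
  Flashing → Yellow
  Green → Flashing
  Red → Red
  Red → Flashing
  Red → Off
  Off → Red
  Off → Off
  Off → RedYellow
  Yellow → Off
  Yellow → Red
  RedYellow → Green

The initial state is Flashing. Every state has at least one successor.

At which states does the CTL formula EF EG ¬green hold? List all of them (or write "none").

none

States satisfying EG ¬green: ∅.
States satisfying EF EG ¬green: ∅.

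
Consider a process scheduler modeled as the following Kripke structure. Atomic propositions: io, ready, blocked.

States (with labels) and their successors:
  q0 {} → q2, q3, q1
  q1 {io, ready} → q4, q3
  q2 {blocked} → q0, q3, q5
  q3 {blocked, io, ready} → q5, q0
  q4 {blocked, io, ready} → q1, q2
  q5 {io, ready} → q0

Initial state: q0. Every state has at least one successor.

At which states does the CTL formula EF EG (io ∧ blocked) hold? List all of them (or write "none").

none

States satisfying EG (io ∧ blocked): ∅.
States satisfying EF EG (io ∧ blocked): ∅.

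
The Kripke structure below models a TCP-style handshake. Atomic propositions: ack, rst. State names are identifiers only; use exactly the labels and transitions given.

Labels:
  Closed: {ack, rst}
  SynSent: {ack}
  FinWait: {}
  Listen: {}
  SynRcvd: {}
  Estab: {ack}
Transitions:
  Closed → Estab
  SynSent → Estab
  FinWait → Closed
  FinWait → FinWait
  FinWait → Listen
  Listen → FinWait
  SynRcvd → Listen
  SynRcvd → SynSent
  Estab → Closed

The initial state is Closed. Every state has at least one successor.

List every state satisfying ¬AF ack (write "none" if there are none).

{FinWait, Listen, SynRcvd}

States satisfying ack: {Closed, SynSent, Estab}.
States satisfying AF ack: {Closed, SynSent, Estab}.
States satisfying ¬AF ack: {FinWait, Listen, SynRcvd}.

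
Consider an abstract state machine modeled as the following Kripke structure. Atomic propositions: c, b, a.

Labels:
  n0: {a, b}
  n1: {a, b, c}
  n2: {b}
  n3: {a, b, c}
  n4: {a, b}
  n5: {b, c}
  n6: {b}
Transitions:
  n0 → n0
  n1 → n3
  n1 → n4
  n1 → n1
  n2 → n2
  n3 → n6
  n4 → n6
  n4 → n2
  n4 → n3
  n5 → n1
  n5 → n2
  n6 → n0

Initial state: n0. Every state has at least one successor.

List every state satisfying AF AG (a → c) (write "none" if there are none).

States satisfying AG (a → c): {n2}.
States satisfying AF AG (a → c): {n2}.

{n2}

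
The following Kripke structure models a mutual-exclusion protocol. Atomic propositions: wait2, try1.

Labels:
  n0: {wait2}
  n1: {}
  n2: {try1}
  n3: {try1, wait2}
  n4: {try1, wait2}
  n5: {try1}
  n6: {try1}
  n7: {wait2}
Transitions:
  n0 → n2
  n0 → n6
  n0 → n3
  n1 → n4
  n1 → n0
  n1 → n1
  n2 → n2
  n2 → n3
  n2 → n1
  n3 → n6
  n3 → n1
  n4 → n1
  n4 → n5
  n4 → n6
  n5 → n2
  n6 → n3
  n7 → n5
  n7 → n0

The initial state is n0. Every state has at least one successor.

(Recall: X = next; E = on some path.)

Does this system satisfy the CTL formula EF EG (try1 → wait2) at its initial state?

States satisfying EG (try1 → wait2): {n0, n1, n3, n4, n7}.
States satisfying EF EG (try1 → wait2): {n0, n1, n2, n3, n4, n5, n6, n7}.
Some path from n0 reaches a state where EG (try1 → wait2) holds.
n0 ∈ Sat(EF EG (try1 → wait2)).

Holds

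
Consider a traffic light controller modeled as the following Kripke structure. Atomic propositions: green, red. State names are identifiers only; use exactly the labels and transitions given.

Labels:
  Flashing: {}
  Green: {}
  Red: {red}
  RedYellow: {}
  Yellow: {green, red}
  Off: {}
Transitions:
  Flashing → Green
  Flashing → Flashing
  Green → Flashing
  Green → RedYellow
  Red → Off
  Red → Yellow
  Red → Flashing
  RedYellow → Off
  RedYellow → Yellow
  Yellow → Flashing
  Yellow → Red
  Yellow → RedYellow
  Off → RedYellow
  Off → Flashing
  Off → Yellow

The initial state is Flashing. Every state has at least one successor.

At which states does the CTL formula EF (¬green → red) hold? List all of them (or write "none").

{Flashing, Green, Red, RedYellow, Yellow, Off}

States satisfying ¬green → red: {Red, Yellow}.
States satisfying EF (¬green → red): {Flashing, Green, Red, RedYellow, Yellow, Off}.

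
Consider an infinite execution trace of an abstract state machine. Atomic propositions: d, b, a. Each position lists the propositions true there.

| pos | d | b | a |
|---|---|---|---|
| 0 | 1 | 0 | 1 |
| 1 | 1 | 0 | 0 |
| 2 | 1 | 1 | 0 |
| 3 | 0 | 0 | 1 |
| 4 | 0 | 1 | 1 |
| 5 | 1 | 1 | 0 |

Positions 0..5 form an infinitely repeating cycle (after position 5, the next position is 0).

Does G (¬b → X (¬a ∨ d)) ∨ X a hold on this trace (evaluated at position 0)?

Does not hold

¬b → X (¬a ∨ d) must hold at every position from 0 onward. It fails at position 3, so G (¬b → X (¬a ∨ d)) is false.
Positions where ¬b holds: 0, 1, 3.
Check X (¬a ∨ d) at each: 0→ok, 1→ok, 3→fails.
The position after 0 is 1; a is false there.
At position 0: G (¬b → X (¬a ∨ d)) is false; X a is false; so G (¬b → X (¬a ∨ d)) ∨ X a is false.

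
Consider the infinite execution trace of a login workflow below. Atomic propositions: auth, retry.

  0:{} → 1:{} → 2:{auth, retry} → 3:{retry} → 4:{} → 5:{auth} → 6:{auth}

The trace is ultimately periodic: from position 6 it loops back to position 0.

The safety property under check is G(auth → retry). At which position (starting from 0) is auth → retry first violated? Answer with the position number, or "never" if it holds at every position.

Check auth → retry at each position in order: 0 ✓, 1 ✓, 2 ✓, 3 ✓, 4 ✓.
At position 5 the labels are {auth}, so auth → retry is false there. This is the first violation.

5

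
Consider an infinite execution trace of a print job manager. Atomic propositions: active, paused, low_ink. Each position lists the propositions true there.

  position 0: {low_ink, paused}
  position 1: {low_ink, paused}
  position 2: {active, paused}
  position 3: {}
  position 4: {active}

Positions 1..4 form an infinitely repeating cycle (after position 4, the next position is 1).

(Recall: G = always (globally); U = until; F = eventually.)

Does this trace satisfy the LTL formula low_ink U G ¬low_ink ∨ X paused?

Yes

Walking from position 0: at position 2, G ¬low_ink has not yet held and low_ink fails, so low_ink U G ¬low_ink is false.
The position after 0 is 1; paused is true there.
At position 0: low_ink U G ¬low_ink is false; X paused is true; so low_ink U G ¬low_ink ∨ X paused is true.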